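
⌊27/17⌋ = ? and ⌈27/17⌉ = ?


27/17 = 1.5882
floor = 1
ceil = 2

floor = 1, ceil = 2


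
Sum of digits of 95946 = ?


9 + 5 + 9 + 4 + 6 = 33


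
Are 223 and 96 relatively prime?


Euclidean algorithm:
223 = 2 * 96 + 31
96 = 3 * 31 + 3
31 = 10 * 3 + 1
3 = 3 * 1 + 0
GCD(223, 96) = 1

Yes, coprime (GCD = 1)


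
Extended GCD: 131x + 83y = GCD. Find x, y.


Tabular extended Euclidean (each row: r = 131*s + 83*t):
r=131, s=1, t=0
r=83, s=0, t=1
q=1: r=48, s=1, t=-1   [131*(1) + 83*(-1) = 48]
q=1: r=35, s=-1, t=2   [131*(-1) + 83*(2) = 35]
q=1: r=13, s=2, t=-3   [131*(2) + 83*(-3) = 13]
q=2: r=9, s=-5, t=8   [131*(-5) + 83*(8) = 9]
q=1: r=4, s=7, t=-11   [131*(7) + 83*(-11) = 4]
q=2: r=1, s=-19, t=30   [131*(-19) + 83*(30) = 1]
q=4: r=0, s=83, t=-131   [131*(83) + 83*(-131) = 0]
GCD = 1; from the row with r=1: x=-19, y=30
Check: 131*(-19) + 83*(30) = -2489 + 2490 = 1

GCD = 1, x = -19, y = 30


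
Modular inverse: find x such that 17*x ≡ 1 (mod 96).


Use the extended Euclidean algorithm on (96, 17); each row r = 96*s + 17*t:
r=96, s=1, t=0
r=17, s=0, t=1
q=5: r=11, s=1, t=-5   [96*(1) + 17*(-5) = 11]
q=1: r=6, s=-1, t=6   [96*(-1) + 17*(6) = 6]
q=1: r=5, s=2, t=-11   [96*(2) + 17*(-11) = 5]
q=1: r=1, s=-3, t=17   [96*(-3) + 17*(17) = 1]
q=5: r=0, s=17, t=-96   [96*(17) + 17*(-96) = 0]
GCD = 1 with t = 17, so 17*(17) ≡ 1 (mod 96)
Inverse = 17 mod 96 = 17
Check: 17 * 17 = 289 ≡ 1 (mod 96)

17^(-1) ≡ 17 (mod 96)


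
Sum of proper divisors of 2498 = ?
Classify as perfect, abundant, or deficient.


Proper divisors: 1, 2, 1249
Sum = 1 + 2 + 1249 = 1252
1252 < 2498 → deficient

s(2498) = 1252 (deficient)


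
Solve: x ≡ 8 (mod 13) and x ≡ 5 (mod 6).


M = 13*6 = 78
M1 = M/13 = 6, M2 = M/6 = 13
M1^(-1) mod 13 = 11, M2^(-1) mod 6 = 1
x = 8*6*11 + 5*13*1 = 593
593 mod 78 = 47
Check: 47 mod 13 = 8 ✓, 47 mod 6 = 5 ✓

x ≡ 47 (mod 78)


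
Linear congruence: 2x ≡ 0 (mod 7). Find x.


GCD(2, 7) = 1, unique solution
a^(-1) mod 7 = 4
x = 4 * 0 mod 7 = 0

x ≡ 0 (mod 7)


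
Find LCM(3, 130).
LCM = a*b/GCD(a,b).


GCD(3, 130) = 1
LCM = 3*130/1 = 390/1 = 390

LCM = 390


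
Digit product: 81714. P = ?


8 × 1 × 7 × 1 × 4 = 224


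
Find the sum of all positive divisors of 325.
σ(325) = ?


Divisors of 325: 1, 5, 13, 25, 65, 325
Sum = 1 + 5 + 13 + 25 + 65 + 325 = 434

σ(325) = 434


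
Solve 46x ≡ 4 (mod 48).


GCD(46, 48) = 2 divides 4
Divide: 23x ≡ 2 (mod 24)
x ≡ 22 (mod 24)


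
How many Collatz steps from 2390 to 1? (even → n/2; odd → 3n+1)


2390 → 1195 → 3586 → 1793 → 5380 → 2690 → 1345 → 4036 → 2018 → 1009 → 3028 → 1514 → 757 → 2272 → 1136 → 568 → 284 → 142 → 71 → 214 → 107 → 322 → 161 → 484 → 242 → 121 → 364 → 182 → 91 → 274 → 137 → 412 → 206 → 103 → 310 → 155 → 466 → 233 → 700 → 350 → 175 → 526 → 263 → 790 → 395 → 1186 → 593 → 1780 → 890 → 445 → 1336 → 668 → 334 → 167 → 502 → 251 → 754 → 377 → 1132 → 566 → 283 → 850 → 425 → 1276 → 638 → 319 → 958 → 479 → 1438 → 719 → 2158 → 1079 → 3238 → 1619 → 4858 → 2429 → 7288 → 3644 → 1822 → 911 → 2734 → 1367 → 4102 → 2051 → 6154 → 3077 → 9232 → 4616 → 2308 → 1154 → 577 → 1732 → 866 → 433 → 1300 → 650 → 325 → 976 → 488 → 244 → 122 → 61 → 184 → 92 → 46 → 23 → 70 → 35 → 106 → 53 → 160 → 80 → 40 → 20 → 10 → 5 → 16 → 8 → 4 → 2 → 1
Total steps = 120

120 steps


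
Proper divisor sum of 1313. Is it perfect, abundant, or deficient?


Proper divisors: 1, 13, 101
Sum = 1 + 13 + 101 = 115
115 < 1313 → deficient

s(1313) = 115 (deficient)


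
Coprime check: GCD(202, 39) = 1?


Euclidean algorithm:
202 = 5 * 39 + 7
39 = 5 * 7 + 4
7 = 1 * 4 + 3
4 = 1 * 3 + 1
3 = 3 * 1 + 0
GCD(202, 39) = 1

Yes, coprime (GCD = 1)


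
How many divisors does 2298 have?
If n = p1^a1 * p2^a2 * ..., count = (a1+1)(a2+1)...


2298 = 2^1 × 3^1 × 383^1
d(2298) = (1+1) × (1+1) × (1+1) = 8

8 divisors


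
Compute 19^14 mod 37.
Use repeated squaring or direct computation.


19^1 mod 37 = 19
19^2 mod 37 = 28
19^3 mod 37 = 14
19^4 mod 37 = 7
19^5 mod 37 = 22
19^6 mod 37 = 11
19^7 mod 37 = 24
19^8 mod 37 = 12
19^9 mod 37 = 6
19^10 mod 37 = 3
19^11 mod 37 = 20
19^12 mod 37 = 10
19^13 mod 37 = 5
19^14 mod 37 = 21


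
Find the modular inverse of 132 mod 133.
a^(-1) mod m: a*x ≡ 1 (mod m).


Use the extended Euclidean algorithm on (133, 132); each row r = 133*s + 132*t:
r=133, s=1, t=0
r=132, s=0, t=1
q=1: r=1, s=1, t=-1   [133*(1) + 132*(-1) = 1]
q=132: r=0, s=-132, t=133   [133*(-132) + 132*(133) = 0]
GCD = 1 with t = -1, so 132*(-1) ≡ 1 (mod 133)
Inverse = -1 mod 133 = 132
Check: 132 * 132 = 17424 ≡ 1 (mod 133)

132^(-1) ≡ 132 (mod 133)


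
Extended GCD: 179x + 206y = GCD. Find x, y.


Tabular extended Euclidean (each row: r = 179*s + 206*t):
r=179, s=1, t=0
r=206, s=0, t=1
q=0: r=179, s=1, t=0   [179*(1) + 206*(0) = 179]
q=1: r=27, s=-1, t=1   [179*(-1) + 206*(1) = 27]
q=6: r=17, s=7, t=-6   [179*(7) + 206*(-6) = 17]
q=1: r=10, s=-8, t=7   [179*(-8) + 206*(7) = 10]
q=1: r=7, s=15, t=-13   [179*(15) + 206*(-13) = 7]
q=1: r=3, s=-23, t=20   [179*(-23) + 206*(20) = 3]
q=2: r=1, s=61, t=-53   [179*(61) + 206*(-53) = 1]
q=3: r=0, s=-206, t=179   [179*(-206) + 206*(179) = 0]
GCD = 1; from the row with r=1: x=61, y=-53
Check: 179*(61) + 206*(-53) = 10919 - 10918 = 1

GCD = 1, x = 61, y = -53


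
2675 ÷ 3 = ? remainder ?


2675 = 3 * 891 + 2
Check: 2673 + 2 = 2675

q = 891, r = 2


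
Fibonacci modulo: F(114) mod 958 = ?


F(k) mod 958 for k=1..114:
1, 1, 2, 3, 5, 8, 13, 21, 34, 55, 89, 144, 233, 377, 610, 29, 639, 668, 349, 59, 408, 467, 875, 384, 301, 685, 28, 713, 741, 496, 279, 775, 96, 871, 9, 880, 889, 811, 742, 595, 379, 16, 395, 411, 806, 259, 107, 366, 473, 839, 354, 235, 589, 824, 455, 321, 776, 139, 915, 96, 53, 149, 202, 351, 553, 904, 499, 445, 944, 431, 417, 848, 307, 197, 504, 701, 247, 948, 237, 227, 464, 691, 197, 888, 127, 57, 184, 241, 425, 666, 133, 799, 932, 773, 747, 562, 351, 913, 306, 261, 567, 828, 437, 307, 744, 93, 837, 930, 809, 781, 632, 455, 129, 584
F(114) mod 958 = 584


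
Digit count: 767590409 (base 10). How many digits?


767590409 has 9 digits in base 10
floor(log10(767590409)) + 1 = floor(8.8851) + 1 = 9

9 digits (base 10)


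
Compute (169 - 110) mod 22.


169 - 110 = 59
59 mod 22 = 15


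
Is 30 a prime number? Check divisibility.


30 / 2 = 15 (exact division)
30 is NOT prime.

No, 30 is not prime


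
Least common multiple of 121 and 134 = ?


GCD(121, 134) = 1
LCM = 121*134/1 = 16214/1 = 16214

LCM = 16214


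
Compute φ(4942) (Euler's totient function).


4942 = 2 × 7 × 353
Prime factors: 2, 7, 353
φ(4942) = 4942 × (1-1/2) × (1-1/7) × (1-1/353)
= 4942 × 1/2 × 6/7 × 352/353 = 2112

φ(4942) = 2112


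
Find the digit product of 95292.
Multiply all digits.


9 × 5 × 2 × 9 × 2 = 1620


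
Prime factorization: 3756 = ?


3756 / 2 = 1878
1878 / 2 = 939
939 / 3 = 313
313 / 313 = 1
3756 = 2^2 × 3 × 313


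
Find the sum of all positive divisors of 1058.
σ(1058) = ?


Divisors of 1058: 1, 2, 23, 46, 529, 1058
Sum = 1 + 2 + 23 + 46 + 529 + 1058 = 1659

σ(1058) = 1659


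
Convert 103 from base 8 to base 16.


103 (base 8) = 67 (decimal)
67 (decimal) = 43 (base 16)


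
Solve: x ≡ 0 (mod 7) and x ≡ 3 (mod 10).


M = 7*10 = 70
M1 = M/7 = 10, M2 = M/10 = 7
M1^(-1) mod 7 = 5, M2^(-1) mod 10 = 3
x = 0*10*5 + 3*7*3 = 63
63 mod 70 = 63
Check: 63 mod 7 = 0 ✓, 63 mod 10 = 3 ✓

x ≡ 63 (mod 70)


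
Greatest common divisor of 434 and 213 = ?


434 = 2 * 213 + 8
213 = 26 * 8 + 5
8 = 1 * 5 + 3
5 = 1 * 3 + 2
3 = 1 * 2 + 1
2 = 2 * 1 + 0
GCD = 1


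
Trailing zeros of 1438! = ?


floor(1438/5) = 287
floor(1438/25) = 57
floor(1438/125) = 11
floor(1438/625) = 2
Total = 357

357 trailing zeros


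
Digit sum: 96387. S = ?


9 + 6 + 3 + 8 + 7 = 33


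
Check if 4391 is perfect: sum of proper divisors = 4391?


Proper divisors of 4391: 1
Sum = 1 = 1

No, 4391 is not perfect (1 ≠ 4391)


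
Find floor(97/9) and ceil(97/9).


97/9 = 10.7778
floor = 10
ceil = 11

floor = 10, ceil = 11


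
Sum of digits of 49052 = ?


4 + 9 + 0 + 5 + 2 = 20


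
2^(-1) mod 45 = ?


Use the extended Euclidean algorithm on (45, 2); each row r = 45*s + 2*t:
r=45, s=1, t=0
r=2, s=0, t=1
q=22: r=1, s=1, t=-22   [45*(1) + 2*(-22) = 1]
q=2: r=0, s=-2, t=45   [45*(-2) + 2*(45) = 0]
GCD = 1 with t = -22, so 2*(-22) ≡ 1 (mod 45)
Inverse = -22 mod 45 = 23
Check: 2 * 23 = 46 ≡ 1 (mod 45)

2^(-1) ≡ 23 (mod 45)


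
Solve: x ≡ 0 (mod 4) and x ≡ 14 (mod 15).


M = 4*15 = 60
M1 = M/4 = 15, M2 = M/15 = 4
M1^(-1) mod 4 = 3, M2^(-1) mod 15 = 4
x = 0*15*3 + 14*4*4 = 224
224 mod 60 = 44
Check: 44 mod 4 = 0 ✓, 44 mod 15 = 14 ✓

x ≡ 44 (mod 60)


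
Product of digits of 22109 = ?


2 × 2 × 1 × 0 × 9 = 0


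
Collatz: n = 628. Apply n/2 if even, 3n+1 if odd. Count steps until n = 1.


628 → 314 → 157 → 472 → 236 → 118 → 59 → 178 → 89 → 268 → 134 → 67 → 202 → 101 → 304 → 152 → 76 → 38 → 19 → 58 → 29 → 88 → 44 → 22 → 11 → 34 → 17 → 52 → 26 → 13 → 40 → 20 → 10 → 5 → 16 → 8 → 4 → 2 → 1
Total steps = 38

38 steps


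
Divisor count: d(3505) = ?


3505 = 5^1 × 701^1
d(3505) = (1+1) × (1+1) = 4

4 divisors


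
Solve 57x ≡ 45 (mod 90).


GCD(57, 90) = 3 divides 45
Divide: 19x ≡ 15 (mod 30)
x ≡ 15 (mod 30)


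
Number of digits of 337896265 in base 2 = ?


337896265 in base 2 = 10100001000111110001101001001
Number of digits = 29

29 digits (base 2)


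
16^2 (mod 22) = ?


16^1 mod 22 = 16
16^2 mod 22 = 14


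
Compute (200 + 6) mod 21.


200 + 6 = 206
206 mod 21 = 17


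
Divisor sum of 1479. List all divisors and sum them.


Divisors of 1479: 1, 3, 17, 29, 51, 87, 493, 1479
Sum = 1 + 3 + 17 + 29 + 51 + 87 + 493 + 1479 = 2160

σ(1479) = 2160


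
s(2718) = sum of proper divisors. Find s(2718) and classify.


Proper divisors: 1, 2, 3, 6, 9, 18, 151, 302, 453, 906, 1359
Sum = 1 + 2 + 3 + 6 + 9 + 18 + 151 + 302 + 453 + 906 + 1359 = 3210
3210 > 2718 → abundant

s(2718) = 3210 (abundant)


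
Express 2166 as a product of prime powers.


2166 / 2 = 1083
1083 / 3 = 361
361 / 19 = 19
19 / 19 = 1
2166 = 2 × 3 × 19^2


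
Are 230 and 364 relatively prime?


Euclidean algorithm:
364 = 1 * 230 + 134
230 = 1 * 134 + 96
134 = 1 * 96 + 38
96 = 2 * 38 + 20
38 = 1 * 20 + 18
20 = 1 * 18 + 2
18 = 9 * 2 + 0
GCD(230, 364) = 2

No, not coprime (GCD = 2)


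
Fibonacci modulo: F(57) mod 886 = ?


F(k) mod 886 for k=1..57:
1, 1, 2, 3, 5, 8, 13, 21, 34, 55, 89, 144, 233, 377, 610, 101, 711, 812, 637, 563, 314, 877, 305, 296, 601, 11, 612, 623, 349, 86, 435, 521, 70, 591, 661, 366, 141, 507, 648, 269, 31, 300, 331, 631, 76, 707, 783, 604, 501, 219, 720, 53, 773, 826, 713, 653, 480
F(57) mod 886 = 480


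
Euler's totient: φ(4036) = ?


4036 = 2^2 × 1009
Prime factors: 2, 1009
φ(4036) = 4036 × (1-1/2) × (1-1/1009)
= 4036 × 1/2 × 1008/1009 = 2016

φ(4036) = 2016


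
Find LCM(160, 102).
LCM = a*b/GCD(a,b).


GCD(160, 102) = 2
LCM = 160*102/2 = 16320/2 = 8160

LCM = 8160


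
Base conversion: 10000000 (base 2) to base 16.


10000000 (base 2) = 128 (decimal)
128 (decimal) = 80 (base 16)


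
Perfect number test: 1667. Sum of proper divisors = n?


Proper divisors of 1667: 1
Sum = 1 = 1

No, 1667 is not perfect (1 ≠ 1667)


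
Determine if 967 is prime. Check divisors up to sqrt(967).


Check divisors up to sqrt(967) = 31.0966
No divisors found.
967 is prime.

Yes, 967 is prime


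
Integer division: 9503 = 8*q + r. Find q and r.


9503 = 8 * 1187 + 7
Check: 9496 + 7 = 9503

q = 1187, r = 7


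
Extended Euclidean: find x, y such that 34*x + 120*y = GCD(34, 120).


Tabular extended Euclidean (each row: r = 34*s + 120*t):
r=34, s=1, t=0
r=120, s=0, t=1
q=0: r=34, s=1, t=0   [34*(1) + 120*(0) = 34]
q=3: r=18, s=-3, t=1   [34*(-3) + 120*(1) = 18]
q=1: r=16, s=4, t=-1   [34*(4) + 120*(-1) = 16]
q=1: r=2, s=-7, t=2   [34*(-7) + 120*(2) = 2]
q=8: r=0, s=60, t=-17   [34*(60) + 120*(-17) = 0]
GCD = 2; from the row with r=2: x=-7, y=2
Check: 34*(-7) + 120*(2) = -238 + 240 = 2

GCD = 2, x = -7, y = 2


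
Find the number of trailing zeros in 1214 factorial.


floor(1214/5) = 242
floor(1214/25) = 48
floor(1214/125) = 9
floor(1214/625) = 1
Total = 300

300 trailing zeros


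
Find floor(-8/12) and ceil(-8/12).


-8/12 = -0.6667
floor = -1
ceil = 0

floor = -1, ceil = 0


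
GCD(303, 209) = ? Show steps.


303 = 1 * 209 + 94
209 = 2 * 94 + 21
94 = 4 * 21 + 10
21 = 2 * 10 + 1
10 = 10 * 1 + 0
GCD = 1


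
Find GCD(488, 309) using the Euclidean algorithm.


488 = 1 * 309 + 179
309 = 1 * 179 + 130
179 = 1 * 130 + 49
130 = 2 * 49 + 32
49 = 1 * 32 + 17
32 = 1 * 17 + 15
17 = 1 * 15 + 2
15 = 7 * 2 + 1
2 = 2 * 1 + 0
GCD = 1


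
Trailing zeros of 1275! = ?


floor(1275/5) = 255
floor(1275/25) = 51
floor(1275/125) = 10
floor(1275/625) = 2
Total = 318

318 trailing zeros


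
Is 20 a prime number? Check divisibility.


20 / 2 = 10 (exact division)
20 is NOT prime.

No, 20 is not prime


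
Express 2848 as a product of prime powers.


2848 / 2 = 1424
1424 / 2 = 712
712 / 2 = 356
356 / 2 = 178
178 / 2 = 89
89 / 89 = 1
2848 = 2^5 × 89


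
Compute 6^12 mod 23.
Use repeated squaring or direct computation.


6^1 mod 23 = 6
6^2 mod 23 = 13
6^3 mod 23 = 9
6^4 mod 23 = 8
6^5 mod 23 = 2
6^6 mod 23 = 12
6^7 mod 23 = 3
6^8 mod 23 = 18
6^9 mod 23 = 16
6^10 mod 23 = 4
6^11 mod 23 = 1
6^12 mod 23 = 6


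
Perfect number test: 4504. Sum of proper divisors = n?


Proper divisors of 4504: 1, 2, 4, 8, 563, 1126, 2252
Sum = 1 + 2 + 4 + 8 + 563 + 1126 + 2252 = 3956

No, 4504 is not perfect (3956 ≠ 4504)


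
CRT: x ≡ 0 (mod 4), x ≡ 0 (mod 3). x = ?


M = 4*3 = 12
M1 = M/4 = 3, M2 = M/3 = 4
M1^(-1) mod 4 = 3, M2^(-1) mod 3 = 1
x = 0*3*3 + 0*4*1 = 0
0 mod 12 = 0
Check: 0 mod 4 = 0 ✓, 0 mod 3 = 0 ✓

x ≡ 0 (mod 12)


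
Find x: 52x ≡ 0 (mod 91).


GCD(52, 91) = 13 divides 0
Divide: 4x ≡ 0 (mod 7)
x ≡ 0 (mod 7)


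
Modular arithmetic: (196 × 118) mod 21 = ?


196 × 118 = 23128
23128 mod 21 = 7


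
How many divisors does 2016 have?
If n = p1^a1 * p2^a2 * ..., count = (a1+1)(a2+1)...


2016 = 2^5 × 3^2 × 7^1
d(2016) = (5+1) × (2+1) × (1+1) = 36

36 divisors


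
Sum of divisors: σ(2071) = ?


Divisors of 2071: 1, 19, 109, 2071
Sum = 1 + 19 + 109 + 2071 = 2200

σ(2071) = 2200


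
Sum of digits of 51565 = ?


5 + 1 + 5 + 6 + 5 = 22


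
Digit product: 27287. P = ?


2 × 7 × 2 × 8 × 7 = 1568


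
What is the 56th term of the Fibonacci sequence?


Sequence: 1, 1, 2, 3, 5, 8, 13, 21, 34, 55, 89, 144, 233, 377, 610, 987, 1597, 2584, 4181, 6765, 10946, 17711, 28657, 46368, 75025, 121393, 196418, 317811, 514229, 832040, 1346269, 2178309, 3524578, 5702887, 9227465, 14930352, 24157817, 39088169, 63245986, 102334155, 165580141, 267914296, 433494437, 701408733, 1134903170, 1836311903, 2971215073, 4807526976, 7778742049, 12586269025, 20365011074, 32951280099, 53316291173, 86267571272, 139583862445, 225851433717
F(56) = 225851433717


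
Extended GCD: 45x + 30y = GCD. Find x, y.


Tabular extended Euclidean (each row: r = 45*s + 30*t):
r=45, s=1, t=0
r=30, s=0, t=1
q=1: r=15, s=1, t=-1   [45*(1) + 30*(-1) = 15]
q=2: r=0, s=-2, t=3   [45*(-2) + 30*(3) = 0]
GCD = 15; from the row with r=15: x=1, y=-1
Check: 45*(1) + 30*(-1) = 45 - 30 = 15

GCD = 15, x = 1, y = -1


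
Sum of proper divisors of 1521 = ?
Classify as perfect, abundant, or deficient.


Proper divisors: 1, 3, 9, 13, 39, 117, 169, 507
Sum = 1 + 3 + 9 + 13 + 39 + 117 + 169 + 507 = 858
858 < 1521 → deficient

s(1521) = 858 (deficient)


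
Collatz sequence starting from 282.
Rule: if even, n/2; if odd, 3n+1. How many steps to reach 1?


282 → 141 → 424 → 212 → 106 → 53 → 160 → 80 → 40 → 20 → 10 → 5 → 16 → 8 → 4 → 2 → 1
Total steps = 16

16 steps


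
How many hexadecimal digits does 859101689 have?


859101689 in base 16 = 3334D9F9
Number of digits = 8

8 digits (base 16)


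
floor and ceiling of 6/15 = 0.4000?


6/15 = 0.4000
floor = 0
ceil = 1

floor = 0, ceil = 1


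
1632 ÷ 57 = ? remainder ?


1632 = 57 * 28 + 36
Check: 1596 + 36 = 1632

q = 28, r = 36


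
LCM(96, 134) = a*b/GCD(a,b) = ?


GCD(96, 134) = 2
LCM = 96*134/2 = 12864/2 = 6432

LCM = 6432


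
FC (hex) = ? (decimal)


FC (base 16) = 252 (decimal)
252 (decimal) = 252 (base 10)


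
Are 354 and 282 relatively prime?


Euclidean algorithm:
354 = 1 * 282 + 72
282 = 3 * 72 + 66
72 = 1 * 66 + 6
66 = 11 * 6 + 0
GCD(354, 282) = 6

No, not coprime (GCD = 6)


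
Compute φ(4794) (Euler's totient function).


4794 = 2 × 3 × 17 × 47
Prime factors: 2, 3, 17, 47
φ(4794) = 4794 × (1-1/2) × (1-1/3) × (1-1/17) × (1-1/47)
= 4794 × 1/2 × 2/3 × 16/17 × 46/47 = 1472

φ(4794) = 1472


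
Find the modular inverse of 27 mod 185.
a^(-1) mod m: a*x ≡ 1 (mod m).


Use the extended Euclidean algorithm on (185, 27); each row r = 185*s + 27*t:
r=185, s=1, t=0
r=27, s=0, t=1
q=6: r=23, s=1, t=-6   [185*(1) + 27*(-6) = 23]
q=1: r=4, s=-1, t=7   [185*(-1) + 27*(7) = 4]
q=5: r=3, s=6, t=-41   [185*(6) + 27*(-41) = 3]
q=1: r=1, s=-7, t=48   [185*(-7) + 27*(48) = 1]
q=3: r=0, s=27, t=-185   [185*(27) + 27*(-185) = 0]
GCD = 1 with t = 48, so 27*(48) ≡ 1 (mod 185)
Inverse = 48 mod 185 = 48
Check: 27 * 48 = 1296 ≡ 1 (mod 185)

27^(-1) ≡ 48 (mod 185)


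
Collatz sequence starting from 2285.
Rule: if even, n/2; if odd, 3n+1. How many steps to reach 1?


2285 → 6856 → 3428 → 1714 → 857 → 2572 → 1286 → 643 → 1930 → 965 → 2896 → 1448 → 724 → 362 → 181 → 544 → 272 → 136 → 68 → 34 → 17 → 52 → 26 → 13 → 40 → 20 → 10 → 5 → 16 → 8 → 4 → 2 → 1
Total steps = 32

32 steps


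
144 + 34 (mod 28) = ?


144 + 34 = 178
178 mod 28 = 10


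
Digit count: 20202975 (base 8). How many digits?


20202975 in base 8 = 115042737
Number of digits = 9

9 digits (base 8)


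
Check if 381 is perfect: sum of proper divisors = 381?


Proper divisors of 381: 1, 3, 127
Sum = 1 + 3 + 127 = 131

No, 381 is not perfect (131 ≠ 381)


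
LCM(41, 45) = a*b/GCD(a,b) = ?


GCD(41, 45) = 1
LCM = 41*45/1 = 1845/1 = 1845

LCM = 1845


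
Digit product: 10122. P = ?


1 × 0 × 1 × 2 × 2 = 0


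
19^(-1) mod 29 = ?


Use the extended Euclidean algorithm on (29, 19); each row r = 29*s + 19*t:
r=29, s=1, t=0
r=19, s=0, t=1
q=1: r=10, s=1, t=-1   [29*(1) + 19*(-1) = 10]
q=1: r=9, s=-1, t=2   [29*(-1) + 19*(2) = 9]
q=1: r=1, s=2, t=-3   [29*(2) + 19*(-3) = 1]
q=9: r=0, s=-19, t=29   [29*(-19) + 19*(29) = 0]
GCD = 1 with t = -3, so 19*(-3) ≡ 1 (mod 29)
Inverse = -3 mod 29 = 26
Check: 19 * 26 = 494 ≡ 1 (mod 29)

19^(-1) ≡ 26 (mod 29)


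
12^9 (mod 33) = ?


12^1 mod 33 = 12
12^2 mod 33 = 12
12^3 mod 33 = 12
12^4 mod 33 = 12
12^5 mod 33 = 12
12^6 mod 33 = 12
12^7 mod 33 = 12
12^8 mod 33 = 12
12^9 mod 33 = 12


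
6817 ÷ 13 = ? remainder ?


6817 = 13 * 524 + 5
Check: 6812 + 5 = 6817

q = 524, r = 5


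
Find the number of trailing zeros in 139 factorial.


floor(139/5) = 27
floor(139/25) = 5
floor(139/125) = 1
Total = 33

33 trailing zeros


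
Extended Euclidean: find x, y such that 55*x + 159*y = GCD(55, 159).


Tabular extended Euclidean (each row: r = 55*s + 159*t):
r=55, s=1, t=0
r=159, s=0, t=1
q=0: r=55, s=1, t=0   [55*(1) + 159*(0) = 55]
q=2: r=49, s=-2, t=1   [55*(-2) + 159*(1) = 49]
q=1: r=6, s=3, t=-1   [55*(3) + 159*(-1) = 6]
q=8: r=1, s=-26, t=9   [55*(-26) + 159*(9) = 1]
q=6: r=0, s=159, t=-55   [55*(159) + 159*(-55) = 0]
GCD = 1; from the row with r=1: x=-26, y=9
Check: 55*(-26) + 159*(9) = -1430 + 1431 = 1

GCD = 1, x = -26, y = 9


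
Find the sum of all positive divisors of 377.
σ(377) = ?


Divisors of 377: 1, 13, 29, 377
Sum = 1 + 13 + 29 + 377 = 420

σ(377) = 420


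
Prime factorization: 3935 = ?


3935 / 5 = 787
787 / 787 = 1
3935 = 5 × 787


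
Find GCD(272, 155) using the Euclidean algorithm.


272 = 1 * 155 + 117
155 = 1 * 117 + 38
117 = 3 * 38 + 3
38 = 12 * 3 + 2
3 = 1 * 2 + 1
2 = 2 * 1 + 0
GCD = 1


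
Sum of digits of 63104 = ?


6 + 3 + 1 + 0 + 4 = 14


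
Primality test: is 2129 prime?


Check divisors up to sqrt(2129) = 46.1411
No divisors found.
2129 is prime.

Yes, 2129 is prime


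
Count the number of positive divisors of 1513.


1513 = 17^1 × 89^1
d(1513) = (1+1) × (1+1) = 4

4 divisors


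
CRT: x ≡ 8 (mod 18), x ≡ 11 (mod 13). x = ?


M = 18*13 = 234
M1 = M/18 = 13, M2 = M/13 = 18
M1^(-1) mod 18 = 7, M2^(-1) mod 13 = 8
x = 8*13*7 + 11*18*8 = 2312
2312 mod 234 = 206
Check: 206 mod 18 = 8 ✓, 206 mod 13 = 11 ✓

x ≡ 206 (mod 234)


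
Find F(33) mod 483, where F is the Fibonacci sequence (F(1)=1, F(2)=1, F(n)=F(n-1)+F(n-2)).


F(k) mod 483 for k=1..33:
1, 1, 2, 3, 5, 8, 13, 21, 34, 55, 89, 144, 233, 377, 127, 21, 148, 169, 317, 3, 320, 323, 160, 0, 160, 160, 320, 480, 317, 314, 148, 462, 127
F(33) mod 483 = 127


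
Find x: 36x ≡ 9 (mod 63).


GCD(36, 63) = 9 divides 9
Divide: 4x ≡ 1 (mod 7)
x ≡ 2 (mod 7)


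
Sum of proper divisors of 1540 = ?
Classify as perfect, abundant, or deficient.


Proper divisors: 1, 2, 4, 5, 7, 10, 11, 14, 20, 22, 28, 35, 44, 55, 70, 77, 110, 140, 154, 220, 308, 385, 770
Sum = 1 + 2 + 4 + 5 + 7 + 10 + 11 + 14 + 20 + 22 + 28 + 35 + 44 + 55 + 70 + 77 + 110 + 140 + 154 + 220 + 308 + 385 + 770 = 2492
2492 > 1540 → abundant

s(1540) = 2492 (abundant)


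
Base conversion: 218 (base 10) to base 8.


218 (base 10) = 218 (decimal)
218 (decimal) = 332 (base 8)


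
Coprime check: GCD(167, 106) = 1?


Euclidean algorithm:
167 = 1 * 106 + 61
106 = 1 * 61 + 45
61 = 1 * 45 + 16
45 = 2 * 16 + 13
16 = 1 * 13 + 3
13 = 4 * 3 + 1
3 = 3 * 1 + 0
GCD(167, 106) = 1

Yes, coprime (GCD = 1)


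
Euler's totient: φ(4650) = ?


4650 = 2 × 3 × 5^2 × 31
Prime factors: 2, 3, 5, 31
φ(4650) = 4650 × (1-1/2) × (1-1/3) × (1-1/5) × (1-1/31)
= 4650 × 1/2 × 2/3 × 4/5 × 30/31 = 1200

φ(4650) = 1200


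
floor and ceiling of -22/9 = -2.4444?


-22/9 = -2.4444
floor = -3
ceil = -2

floor = -3, ceil = -2


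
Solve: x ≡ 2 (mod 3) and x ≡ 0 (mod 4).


M = 3*4 = 12
M1 = M/3 = 4, M2 = M/4 = 3
M1^(-1) mod 3 = 1, M2^(-1) mod 4 = 3
x = 2*4*1 + 0*3*3 = 8
8 mod 12 = 8
Check: 8 mod 3 = 2 ✓, 8 mod 4 = 0 ✓

x ≡ 8 (mod 12)


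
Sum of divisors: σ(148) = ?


Divisors of 148: 1, 2, 4, 37, 74, 148
Sum = 1 + 2 + 4 + 37 + 74 + 148 = 266

σ(148) = 266


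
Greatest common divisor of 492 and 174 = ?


492 = 2 * 174 + 144
174 = 1 * 144 + 30
144 = 4 * 30 + 24
30 = 1 * 24 + 6
24 = 4 * 6 + 0
GCD = 6


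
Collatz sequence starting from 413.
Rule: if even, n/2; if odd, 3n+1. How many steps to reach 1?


413 → 1240 → 620 → 310 → 155 → 466 → 233 → 700 → 350 → 175 → 526 → 263 → 790 → 395 → 1186 → 593 → 1780 → 890 → 445 → 1336 → 668 → 334 → 167 → 502 → 251 → 754 → 377 → 1132 → 566 → 283 → 850 → 425 → 1276 → 638 → 319 → 958 → 479 → 1438 → 719 → 2158 → 1079 → 3238 → 1619 → 4858 → 2429 → 7288 → 3644 → 1822 → 911 → 2734 → 1367 → 4102 → 2051 → 6154 → 3077 → 9232 → 4616 → 2308 → 1154 → 577 → 1732 → 866 → 433 → 1300 → 650 → 325 → 976 → 488 → 244 → 122 → 61 → 184 → 92 → 46 → 23 → 70 → 35 → 106 → 53 → 160 → 80 → 40 → 20 → 10 → 5 → 16 → 8 → 4 → 2 → 1
Total steps = 89

89 steps


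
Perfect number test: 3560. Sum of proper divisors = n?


Proper divisors of 3560: 1, 2, 4, 5, 8, 10, 20, 40, 89, 178, 356, 445, 712, 890, 1780
Sum = 1 + 2 + 4 + 5 + 8 + 10 + 20 + 40 + 89 + 178 + 356 + 445 + 712 + 890 + 1780 = 4540

No, 3560 is not perfect (4540 ≠ 3560)


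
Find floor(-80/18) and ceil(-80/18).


-80/18 = -4.4444
floor = -5
ceil = -4

floor = -5, ceil = -4


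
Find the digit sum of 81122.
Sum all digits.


8 + 1 + 1 + 2 + 2 = 14


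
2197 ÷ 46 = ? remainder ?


2197 = 46 * 47 + 35
Check: 2162 + 35 = 2197

q = 47, r = 35


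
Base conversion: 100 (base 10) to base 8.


100 (base 10) = 100 (decimal)
100 (decimal) = 144 (base 8)


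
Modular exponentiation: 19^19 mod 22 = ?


19^1 mod 22 = 19
19^2 mod 22 = 9
19^3 mod 22 = 17
19^4 mod 22 = 15
19^5 mod 22 = 21
19^6 mod 22 = 3
19^7 mod 22 = 13
19^8 mod 22 = 5
19^9 mod 22 = 7
19^10 mod 22 = 1
19^11 mod 22 = 19
19^12 mod 22 = 9
19^13 mod 22 = 17
19^14 mod 22 = 15
19^15 mod 22 = 21
19^16 mod 22 = 3
19^17 mod 22 = 13
19^18 mod 22 = 5
19^19 mod 22 = 7


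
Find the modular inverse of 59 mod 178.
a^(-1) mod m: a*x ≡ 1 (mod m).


Use the extended Euclidean algorithm on (178, 59); each row r = 178*s + 59*t:
r=178, s=1, t=0
r=59, s=0, t=1
q=3: r=1, s=1, t=-3   [178*(1) + 59*(-3) = 1]
q=59: r=0, s=-59, t=178   [178*(-59) + 59*(178) = 0]
GCD = 1 with t = -3, so 59*(-3) ≡ 1 (mod 178)
Inverse = -3 mod 178 = 175
Check: 59 * 175 = 10325 ≡ 1 (mod 178)

59^(-1) ≡ 175 (mod 178)


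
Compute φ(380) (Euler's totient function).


380 = 2^2 × 5 × 19
Prime factors: 2, 5, 19
φ(380) = 380 × (1-1/2) × (1-1/5) × (1-1/19)
= 380 × 1/2 × 4/5 × 18/19 = 144

φ(380) = 144


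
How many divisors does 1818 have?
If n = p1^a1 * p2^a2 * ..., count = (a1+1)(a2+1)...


1818 = 2^1 × 3^2 × 101^1
d(1818) = (1+1) × (2+1) × (1+1) = 12

12 divisors


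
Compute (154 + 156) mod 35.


154 + 156 = 310
310 mod 35 = 30


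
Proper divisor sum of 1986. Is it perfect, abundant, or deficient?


Proper divisors: 1, 2, 3, 6, 331, 662, 993
Sum = 1 + 2 + 3 + 6 + 331 + 662 + 993 = 1998
1998 > 1986 → abundant

s(1986) = 1998 (abundant)


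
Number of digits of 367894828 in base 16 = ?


367894828 in base 16 = 15EDA12C
Number of digits = 8

8 digits (base 16)


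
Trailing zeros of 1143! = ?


floor(1143/5) = 228
floor(1143/25) = 45
floor(1143/125) = 9
floor(1143/625) = 1
Total = 283

283 trailing zeros


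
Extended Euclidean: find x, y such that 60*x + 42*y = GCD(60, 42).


Tabular extended Euclidean (each row: r = 60*s + 42*t):
r=60, s=1, t=0
r=42, s=0, t=1
q=1: r=18, s=1, t=-1   [60*(1) + 42*(-1) = 18]
q=2: r=6, s=-2, t=3   [60*(-2) + 42*(3) = 6]
q=3: r=0, s=7, t=-10   [60*(7) + 42*(-10) = 0]
GCD = 6; from the row with r=6: x=-2, y=3
Check: 60*(-2) + 42*(3) = -120 + 126 = 6

GCD = 6, x = -2, y = 3


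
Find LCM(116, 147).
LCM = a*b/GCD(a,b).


GCD(116, 147) = 1
LCM = 116*147/1 = 17052/1 = 17052

LCM = 17052


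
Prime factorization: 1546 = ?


1546 / 2 = 773
773 / 773 = 1
1546 = 2 × 773


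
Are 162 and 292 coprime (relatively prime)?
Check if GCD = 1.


Euclidean algorithm:
292 = 1 * 162 + 130
162 = 1 * 130 + 32
130 = 4 * 32 + 2
32 = 16 * 2 + 0
GCD(162, 292) = 2

No, not coprime (GCD = 2)


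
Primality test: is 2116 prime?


2116 / 2 = 1058 (exact division)
2116 is NOT prime.

No, 2116 is not prime


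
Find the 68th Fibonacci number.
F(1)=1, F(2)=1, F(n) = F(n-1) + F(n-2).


Sequence: 1, 1, 2, 3, 5, 8, 13, 21, 34, 55, 89, 144, 233, 377, 610, 987, 1597, 2584, 4181, 6765, 10946, 17711, 28657, 46368, 75025, 121393, 196418, 317811, 514229, 832040, 1346269, 2178309, 3524578, 5702887, 9227465, 14930352, 24157817, 39088169, 63245986, 102334155, 165580141, 267914296, 433494437, 701408733, 1134903170, 1836311903, 2971215073, 4807526976, 7778742049, 12586269025, 20365011074, 32951280099, 53316291173, 86267571272, 139583862445, 225851433717, 365435296162, 591286729879, 956722026041, 1548008755920, 2504730781961, 4052739537881, 6557470319842, 10610209857723, 17167680177565, 27777890035288, 44945570212853, 72723460248141
F(68) = 72723460248141


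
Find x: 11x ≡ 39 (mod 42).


GCD(11, 42) = 1, unique solution
a^(-1) mod 42 = 23
x = 23 * 39 mod 42 = 15

x ≡ 15 (mod 42)


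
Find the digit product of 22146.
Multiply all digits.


2 × 2 × 1 × 4 × 6 = 96


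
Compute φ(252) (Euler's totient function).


252 = 2^2 × 3^2 × 7
Prime factors: 2, 3, 7
φ(252) = 252 × (1-1/2) × (1-1/3) × (1-1/7)
= 252 × 1/2 × 2/3 × 6/7 = 72

φ(252) = 72


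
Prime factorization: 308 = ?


308 / 2 = 154
154 / 2 = 77
77 / 7 = 11
11 / 11 = 1
308 = 2^2 × 7 × 11


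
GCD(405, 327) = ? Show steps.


405 = 1 * 327 + 78
327 = 4 * 78 + 15
78 = 5 * 15 + 3
15 = 5 * 3 + 0
GCD = 3


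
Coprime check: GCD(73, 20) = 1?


Euclidean algorithm:
73 = 3 * 20 + 13
20 = 1 * 13 + 7
13 = 1 * 7 + 6
7 = 1 * 6 + 1
6 = 6 * 1 + 0
GCD(73, 20) = 1

Yes, coprime (GCD = 1)


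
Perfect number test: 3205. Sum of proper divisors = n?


Proper divisors of 3205: 1, 5, 641
Sum = 1 + 5 + 641 = 647

No, 3205 is not perfect (647 ≠ 3205)


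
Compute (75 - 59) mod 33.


75 - 59 = 16
16 mod 33 = 16


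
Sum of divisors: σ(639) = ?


Divisors of 639: 1, 3, 9, 71, 213, 639
Sum = 1 + 3 + 9 + 71 + 213 + 639 = 936

σ(639) = 936


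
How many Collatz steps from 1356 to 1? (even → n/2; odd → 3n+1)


1356 → 678 → 339 → 1018 → 509 → 1528 → 764 → 382 → 191 → 574 → 287 → 862 → 431 → 1294 → 647 → 1942 → 971 → 2914 → 1457 → 4372 → 2186 → 1093 → 3280 → 1640 → 820 → 410 → 205 → 616 → 308 → 154 → 77 → 232 → 116 → 58 → 29 → 88 → 44 → 22 → 11 → 34 → 17 → 52 → 26 → 13 → 40 → 20 → 10 → 5 → 16 → 8 → 4 → 2 → 1
Total steps = 52

52 steps


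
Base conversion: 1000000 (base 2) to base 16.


1000000 (base 2) = 64 (decimal)
64 (decimal) = 40 (base 16)


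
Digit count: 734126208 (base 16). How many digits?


734126208 in base 16 = 2BC1E080
Number of digits = 8

8 digits (base 16)


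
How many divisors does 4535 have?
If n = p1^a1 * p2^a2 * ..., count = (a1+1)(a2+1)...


4535 = 5^1 × 907^1
d(4535) = (1+1) × (1+1) = 4

4 divisors


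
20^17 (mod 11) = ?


20^1 mod 11 = 9
20^2 mod 11 = 4
20^3 mod 11 = 3
20^4 mod 11 = 5
20^5 mod 11 = 1
20^6 mod 11 = 9
20^7 mod 11 = 4
20^8 mod 11 = 3
20^9 mod 11 = 5
20^10 mod 11 = 1
20^11 mod 11 = 9
20^12 mod 11 = 4
20^13 mod 11 = 3
20^14 mod 11 = 5
20^15 mod 11 = 1
20^16 mod 11 = 9
20^17 mod 11 = 4


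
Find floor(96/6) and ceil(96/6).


96/6 = 16.0000
floor = 16
ceil = 16

floor = 16, ceil = 16


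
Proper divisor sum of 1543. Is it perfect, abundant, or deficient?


Proper divisors: 1
Sum = 1 = 1
1 < 1543 → deficient

s(1543) = 1 (deficient)


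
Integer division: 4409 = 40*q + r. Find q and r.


4409 = 40 * 110 + 9
Check: 4400 + 9 = 4409

q = 110, r = 9


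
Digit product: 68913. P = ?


6 × 8 × 9 × 1 × 3 = 1296


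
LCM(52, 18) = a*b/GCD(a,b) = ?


GCD(52, 18) = 2
LCM = 52*18/2 = 936/2 = 468

LCM = 468


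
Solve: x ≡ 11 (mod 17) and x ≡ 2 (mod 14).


M = 17*14 = 238
M1 = M/17 = 14, M2 = M/14 = 17
M1^(-1) mod 17 = 11, M2^(-1) mod 14 = 5
x = 11*14*11 + 2*17*5 = 1864
1864 mod 238 = 198
Check: 198 mod 17 = 11 ✓, 198 mod 14 = 2 ✓

x ≡ 198 (mod 238)


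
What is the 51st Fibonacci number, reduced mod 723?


F(k) mod 723 for k=1..51:
1, 1, 2, 3, 5, 8, 13, 21, 34, 55, 89, 144, 233, 377, 610, 264, 151, 415, 566, 258, 101, 359, 460, 96, 556, 652, 485, 414, 176, 590, 43, 633, 676, 586, 539, 402, 218, 620, 115, 12, 127, 139, 266, 405, 671, 353, 301, 654, 232, 163, 395
F(51) mod 723 = 395


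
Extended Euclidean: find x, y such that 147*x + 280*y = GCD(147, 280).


Tabular extended Euclidean (each row: r = 147*s + 280*t):
r=147, s=1, t=0
r=280, s=0, t=1
q=0: r=147, s=1, t=0   [147*(1) + 280*(0) = 147]
q=1: r=133, s=-1, t=1   [147*(-1) + 280*(1) = 133]
q=1: r=14, s=2, t=-1   [147*(2) + 280*(-1) = 14]
q=9: r=7, s=-19, t=10   [147*(-19) + 280*(10) = 7]
q=2: r=0, s=40, t=-21   [147*(40) + 280*(-21) = 0]
GCD = 7; from the row with r=7: x=-19, y=10
Check: 147*(-19) + 280*(10) = -2793 + 2800 = 7

GCD = 7, x = -19, y = 10


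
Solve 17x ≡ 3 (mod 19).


GCD(17, 19) = 1, unique solution
a^(-1) mod 19 = 9
x = 9 * 3 mod 19 = 8

x ≡ 8 (mod 19)


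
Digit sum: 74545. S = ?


7 + 4 + 5 + 4 + 5 = 25


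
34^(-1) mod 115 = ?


Use the extended Euclidean algorithm on (115, 34); each row r = 115*s + 34*t:
r=115, s=1, t=0
r=34, s=0, t=1
q=3: r=13, s=1, t=-3   [115*(1) + 34*(-3) = 13]
q=2: r=8, s=-2, t=7   [115*(-2) + 34*(7) = 8]
q=1: r=5, s=3, t=-10   [115*(3) + 34*(-10) = 5]
q=1: r=3, s=-5, t=17   [115*(-5) + 34*(17) = 3]
q=1: r=2, s=8, t=-27   [115*(8) + 34*(-27) = 2]
q=1: r=1, s=-13, t=44   [115*(-13) + 34*(44) = 1]
q=2: r=0, s=34, t=-115   [115*(34) + 34*(-115) = 0]
GCD = 1 with t = 44, so 34*(44) ≡ 1 (mod 115)
Inverse = 44 mod 115 = 44
Check: 34 * 44 = 1496 ≡ 1 (mod 115)

34^(-1) ≡ 44 (mod 115)


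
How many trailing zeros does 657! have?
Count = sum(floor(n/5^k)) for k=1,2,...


floor(657/5) = 131
floor(657/25) = 26
floor(657/125) = 5
floor(657/625) = 1
Total = 163

163 trailing zeros


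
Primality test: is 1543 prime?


Check divisors up to sqrt(1543) = 39.2810
No divisors found.
1543 is prime.

Yes, 1543 is prime


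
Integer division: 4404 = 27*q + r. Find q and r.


4404 = 27 * 163 + 3
Check: 4401 + 3 = 4404

q = 163, r = 3


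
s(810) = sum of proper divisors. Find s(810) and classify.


Proper divisors: 1, 2, 3, 5, 6, 9, 10, 15, 18, 27, 30, 45, 54, 81, 90, 135, 162, 270, 405
Sum = 1 + 2 + 3 + 5 + 6 + 9 + 10 + 15 + 18 + 27 + 30 + 45 + 54 + 81 + 90 + 135 + 162 + 270 + 405 = 1368
1368 > 810 → abundant

s(810) = 1368 (abundant)


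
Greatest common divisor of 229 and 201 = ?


229 = 1 * 201 + 28
201 = 7 * 28 + 5
28 = 5 * 5 + 3
5 = 1 * 3 + 2
3 = 1 * 2 + 1
2 = 2 * 1 + 0
GCD = 1


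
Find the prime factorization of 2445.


2445 / 3 = 815
815 / 5 = 163
163 / 163 = 1
2445 = 3 × 5 × 163


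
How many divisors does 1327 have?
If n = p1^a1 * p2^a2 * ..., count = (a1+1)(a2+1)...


1327 = 1327^1
d(1327) = (1+1) = 2

2 divisors


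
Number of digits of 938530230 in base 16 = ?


938530230 in base 16 = 37F0D5B6
Number of digits = 8

8 digits (base 16)


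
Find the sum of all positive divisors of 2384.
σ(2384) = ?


Divisors of 2384: 1, 2, 4, 8, 16, 149, 298, 596, 1192, 2384
Sum = 1 + 2 + 4 + 8 + 16 + 149 + 298 + 596 + 1192 + 2384 = 4650

σ(2384) = 4650


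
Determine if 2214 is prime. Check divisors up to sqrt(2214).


2214 / 2 = 1107 (exact division)
2214 is NOT prime.

No, 2214 is not prime


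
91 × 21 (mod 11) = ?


91 × 21 = 1911
1911 mod 11 = 8


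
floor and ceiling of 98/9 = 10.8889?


98/9 = 10.8889
floor = 10
ceil = 11

floor = 10, ceil = 11


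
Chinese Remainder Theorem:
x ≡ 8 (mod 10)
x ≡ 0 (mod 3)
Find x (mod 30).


M = 10*3 = 30
M1 = M/10 = 3, M2 = M/3 = 10
M1^(-1) mod 10 = 7, M2^(-1) mod 3 = 1
x = 8*3*7 + 0*10*1 = 168
168 mod 30 = 18
Check: 18 mod 10 = 8 ✓, 18 mod 3 = 0 ✓

x ≡ 18 (mod 30)


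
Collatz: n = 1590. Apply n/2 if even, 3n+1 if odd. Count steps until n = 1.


1590 → 795 → 2386 → 1193 → 3580 → 1790 → 895 → 2686 → 1343 → 4030 → 2015 → 6046 → 3023 → 9070 → 4535 → 13606 → 6803 → 20410 → 10205 → 30616 → 15308 → 7654 → 3827 → 11482 → 5741 → 17224 → 8612 → 4306 → 2153 → 6460 → 3230 → 1615 → 4846 → 2423 → 7270 → 3635 → 10906 → 5453 → 16360 → 8180 → 4090 → 2045 → 6136 → 3068 → 1534 → 767 → 2302 → 1151 → 3454 → 1727 → 5182 → 2591 → 7774 → 3887 → 11662 → 5831 → 17494 → 8747 → 26242 → 13121 → 39364 → 19682 → 9841 → 29524 → 14762 → 7381 → 22144 → 11072 → 5536 → 2768 → 1384 → 692 → 346 → 173 → 520 → 260 → 130 → 65 → 196 → 98 → 49 → 148 → 74 → 37 → 112 → 56 → 28 → 14 → 7 → 22 → 11 → 34 → 17 → 52 → 26 → 13 → 40 → 20 → 10 → 5 → 16 → 8 → 4 → 2 → 1
Total steps = 104

104 steps


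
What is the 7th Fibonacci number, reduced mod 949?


F(k) mod 949 for k=1..7:
1, 1, 2, 3, 5, 8, 13
F(7) mod 949 = 13


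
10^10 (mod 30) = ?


10^1 mod 30 = 10
10^2 mod 30 = 10
10^3 mod 30 = 10
10^4 mod 30 = 10
10^5 mod 30 = 10
10^6 mod 30 = 10
10^7 mod 30 = 10
10^8 mod 30 = 10
10^9 mod 30 = 10
10^10 mod 30 = 10


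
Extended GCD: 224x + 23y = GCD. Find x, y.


Tabular extended Euclidean (each row: r = 224*s + 23*t):
r=224, s=1, t=0
r=23, s=0, t=1
q=9: r=17, s=1, t=-9   [224*(1) + 23*(-9) = 17]
q=1: r=6, s=-1, t=10   [224*(-1) + 23*(10) = 6]
q=2: r=5, s=3, t=-29   [224*(3) + 23*(-29) = 5]
q=1: r=1, s=-4, t=39   [224*(-4) + 23*(39) = 1]
q=5: r=0, s=23, t=-224   [224*(23) + 23*(-224) = 0]
GCD = 1; from the row with r=1: x=-4, y=39
Check: 224*(-4) + 23*(39) = -896 + 897 = 1

GCD = 1, x = -4, y = 39


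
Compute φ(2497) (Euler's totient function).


2497 = 11 × 227
Prime factors: 11, 227
φ(2497) = 2497 × (1-1/11) × (1-1/227)
= 2497 × 10/11 × 226/227 = 2260

φ(2497) = 2260


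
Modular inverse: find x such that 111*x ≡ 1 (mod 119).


Use the extended Euclidean algorithm on (119, 111); each row r = 119*s + 111*t:
r=119, s=1, t=0
r=111, s=0, t=1
q=1: r=8, s=1, t=-1   [119*(1) + 111*(-1) = 8]
q=13: r=7, s=-13, t=14   [119*(-13) + 111*(14) = 7]
q=1: r=1, s=14, t=-15   [119*(14) + 111*(-15) = 1]
q=7: r=0, s=-111, t=119   [119*(-111) + 111*(119) = 0]
GCD = 1 with t = -15, so 111*(-15) ≡ 1 (mod 119)
Inverse = -15 mod 119 = 104
Check: 111 * 104 = 11544 ≡ 1 (mod 119)

111^(-1) ≡ 104 (mod 119)


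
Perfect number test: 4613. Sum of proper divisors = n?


Proper divisors of 4613: 1, 7, 659
Sum = 1 + 7 + 659 = 667

No, 4613 is not perfect (667 ≠ 4613)


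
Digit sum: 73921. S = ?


7 + 3 + 9 + 2 + 1 = 22


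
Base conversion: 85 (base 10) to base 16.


85 (base 10) = 85 (decimal)
85 (decimal) = 55 (base 16)


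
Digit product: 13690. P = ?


1 × 3 × 6 × 9 × 0 = 0


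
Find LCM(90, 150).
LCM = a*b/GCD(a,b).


GCD(90, 150) = 30
LCM = 90*150/30 = 13500/30 = 450

LCM = 450


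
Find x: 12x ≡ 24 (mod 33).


GCD(12, 33) = 3 divides 24
Divide: 4x ≡ 8 (mod 11)
x ≡ 2 (mod 11)


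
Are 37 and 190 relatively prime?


Euclidean algorithm:
190 = 5 * 37 + 5
37 = 7 * 5 + 2
5 = 2 * 2 + 1
2 = 2 * 1 + 0
GCD(37, 190) = 1

Yes, coprime (GCD = 1)


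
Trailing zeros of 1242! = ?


floor(1242/5) = 248
floor(1242/25) = 49
floor(1242/125) = 9
floor(1242/625) = 1
Total = 307

307 trailing zeros


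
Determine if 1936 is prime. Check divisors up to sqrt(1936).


1936 / 2 = 968 (exact division)
1936 is NOT prime.

No, 1936 is not prime


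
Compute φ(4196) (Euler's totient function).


4196 = 2^2 × 1049
Prime factors: 2, 1049
φ(4196) = 4196 × (1-1/2) × (1-1/1049)
= 4196 × 1/2 × 1048/1049 = 2096

φ(4196) = 2096


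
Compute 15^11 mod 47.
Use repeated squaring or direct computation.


15^1 mod 47 = 15
15^2 mod 47 = 37
15^3 mod 47 = 38
15^4 mod 47 = 6
15^5 mod 47 = 43
15^6 mod 47 = 34
15^7 mod 47 = 40
15^8 mod 47 = 36
15^9 mod 47 = 23
15^10 mod 47 = 16
15^11 mod 47 = 5


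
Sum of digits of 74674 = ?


7 + 4 + 6 + 7 + 4 = 28


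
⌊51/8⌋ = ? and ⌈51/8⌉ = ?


51/8 = 6.3750
floor = 6
ceil = 7

floor = 6, ceil = 7


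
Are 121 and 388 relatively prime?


Euclidean algorithm:
388 = 3 * 121 + 25
121 = 4 * 25 + 21
25 = 1 * 21 + 4
21 = 5 * 4 + 1
4 = 4 * 1 + 0
GCD(121, 388) = 1

Yes, coprime (GCD = 1)
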